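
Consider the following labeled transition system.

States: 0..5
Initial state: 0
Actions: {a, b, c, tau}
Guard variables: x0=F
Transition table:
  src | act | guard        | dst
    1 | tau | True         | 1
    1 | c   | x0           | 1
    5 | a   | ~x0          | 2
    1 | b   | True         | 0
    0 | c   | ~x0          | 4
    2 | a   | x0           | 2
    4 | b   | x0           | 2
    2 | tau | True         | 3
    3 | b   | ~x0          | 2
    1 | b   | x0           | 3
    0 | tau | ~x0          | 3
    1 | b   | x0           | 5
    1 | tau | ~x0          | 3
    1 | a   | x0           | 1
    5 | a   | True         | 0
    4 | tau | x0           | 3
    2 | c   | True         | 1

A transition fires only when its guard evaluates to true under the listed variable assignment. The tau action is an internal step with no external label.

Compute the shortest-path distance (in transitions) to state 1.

Answer: 3

Working:
Breadth-first toward 1:
  depth 0: {0}
  depth 1: {3,4}
  depth 2: {2}
  depth 3: {1}
depth(1)=3, e.g. tau·b·c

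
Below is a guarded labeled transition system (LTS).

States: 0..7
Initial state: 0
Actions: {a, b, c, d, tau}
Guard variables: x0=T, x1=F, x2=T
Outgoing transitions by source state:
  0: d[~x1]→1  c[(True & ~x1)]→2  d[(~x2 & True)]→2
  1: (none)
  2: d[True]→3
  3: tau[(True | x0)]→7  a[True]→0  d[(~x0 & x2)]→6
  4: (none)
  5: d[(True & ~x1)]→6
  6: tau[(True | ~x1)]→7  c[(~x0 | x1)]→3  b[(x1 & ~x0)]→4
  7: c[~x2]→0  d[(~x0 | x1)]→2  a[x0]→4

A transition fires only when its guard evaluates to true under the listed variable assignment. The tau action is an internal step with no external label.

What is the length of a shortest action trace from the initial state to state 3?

Answer: 2

Trace:
Breadth-first toward 3:
  L0 = {0}
  L1 = {1,2}
  L2 = {3}
first hit 3 at d=2 via c·d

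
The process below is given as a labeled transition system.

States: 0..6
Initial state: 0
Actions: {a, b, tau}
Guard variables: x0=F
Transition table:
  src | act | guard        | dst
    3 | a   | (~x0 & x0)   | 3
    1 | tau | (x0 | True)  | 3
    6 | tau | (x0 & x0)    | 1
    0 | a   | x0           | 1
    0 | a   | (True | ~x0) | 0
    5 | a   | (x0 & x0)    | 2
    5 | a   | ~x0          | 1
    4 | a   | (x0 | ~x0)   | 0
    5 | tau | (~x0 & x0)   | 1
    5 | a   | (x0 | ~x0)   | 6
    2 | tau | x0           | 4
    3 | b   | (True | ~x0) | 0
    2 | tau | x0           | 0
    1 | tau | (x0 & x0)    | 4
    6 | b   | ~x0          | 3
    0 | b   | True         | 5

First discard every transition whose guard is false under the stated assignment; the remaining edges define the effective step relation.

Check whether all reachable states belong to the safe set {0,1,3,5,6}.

Safe = {0,1,3,5,6}
Reachable = {0,1,3,5,6}
  0: ✓
  1: ✓
  3: ✓
  5: ✓
  6: ✓

Answer: INVARIANT HOLDS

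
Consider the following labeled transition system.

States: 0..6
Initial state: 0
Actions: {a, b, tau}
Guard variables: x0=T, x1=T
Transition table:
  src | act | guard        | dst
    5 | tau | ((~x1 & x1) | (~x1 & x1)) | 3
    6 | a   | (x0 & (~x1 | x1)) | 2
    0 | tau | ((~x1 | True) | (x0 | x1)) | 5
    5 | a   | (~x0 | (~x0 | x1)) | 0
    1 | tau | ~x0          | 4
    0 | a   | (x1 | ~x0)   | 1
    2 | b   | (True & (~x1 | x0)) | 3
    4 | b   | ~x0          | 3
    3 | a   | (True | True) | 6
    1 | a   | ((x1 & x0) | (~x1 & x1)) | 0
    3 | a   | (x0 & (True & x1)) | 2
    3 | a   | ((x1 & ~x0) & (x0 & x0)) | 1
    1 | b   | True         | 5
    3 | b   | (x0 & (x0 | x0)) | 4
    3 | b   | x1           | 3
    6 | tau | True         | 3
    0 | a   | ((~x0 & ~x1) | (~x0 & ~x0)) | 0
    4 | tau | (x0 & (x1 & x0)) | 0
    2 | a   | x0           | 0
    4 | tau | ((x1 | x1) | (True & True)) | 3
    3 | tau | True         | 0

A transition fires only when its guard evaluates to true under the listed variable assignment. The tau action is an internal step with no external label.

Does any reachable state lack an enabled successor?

Reachable = {0,1,5}
  0: a→1  tau→5  [2 exit(s)]
  1: a→0  b→5  [2 exit(s)]
  5: a→0  [1 exit(s)]

Answer: DEADLOCK-FREE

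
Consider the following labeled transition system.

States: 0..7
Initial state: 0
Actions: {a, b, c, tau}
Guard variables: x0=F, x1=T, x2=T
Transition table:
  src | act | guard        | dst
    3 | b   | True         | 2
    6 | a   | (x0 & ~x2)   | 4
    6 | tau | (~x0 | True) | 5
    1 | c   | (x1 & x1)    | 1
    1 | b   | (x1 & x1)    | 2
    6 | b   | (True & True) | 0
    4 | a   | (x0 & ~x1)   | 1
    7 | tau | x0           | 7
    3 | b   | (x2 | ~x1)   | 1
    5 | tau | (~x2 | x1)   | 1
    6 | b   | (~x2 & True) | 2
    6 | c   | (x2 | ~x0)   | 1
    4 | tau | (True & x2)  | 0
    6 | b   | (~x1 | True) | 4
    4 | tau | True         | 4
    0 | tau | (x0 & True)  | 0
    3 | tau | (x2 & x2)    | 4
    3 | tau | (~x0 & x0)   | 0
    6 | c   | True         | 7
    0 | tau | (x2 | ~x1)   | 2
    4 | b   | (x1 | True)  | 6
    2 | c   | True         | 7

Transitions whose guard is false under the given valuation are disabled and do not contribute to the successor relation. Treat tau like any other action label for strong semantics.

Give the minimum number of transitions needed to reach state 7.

Answer: 2

Trace:
BFS to 7:
  depth 0: {0}
  depth 1: {2}
  depth 2: {7}
first hit 7 at d=2 via tau·c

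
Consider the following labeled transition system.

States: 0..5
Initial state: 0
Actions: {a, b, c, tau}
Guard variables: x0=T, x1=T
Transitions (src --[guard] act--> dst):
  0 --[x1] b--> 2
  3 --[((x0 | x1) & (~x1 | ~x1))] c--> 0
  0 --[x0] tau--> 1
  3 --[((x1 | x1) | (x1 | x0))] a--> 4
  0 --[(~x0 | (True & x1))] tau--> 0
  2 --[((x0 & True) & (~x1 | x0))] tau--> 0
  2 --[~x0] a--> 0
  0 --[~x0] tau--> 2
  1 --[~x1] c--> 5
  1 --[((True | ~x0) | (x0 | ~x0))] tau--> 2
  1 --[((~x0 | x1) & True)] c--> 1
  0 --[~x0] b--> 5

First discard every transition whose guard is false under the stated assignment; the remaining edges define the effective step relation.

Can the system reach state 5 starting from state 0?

Guard filter leaves 7 enabled edge(s).
depth 0: {0}
depth 1: {1,2}  total {0,1,2}
Reachable = {0,1,2}

Answer: UNREACHABLE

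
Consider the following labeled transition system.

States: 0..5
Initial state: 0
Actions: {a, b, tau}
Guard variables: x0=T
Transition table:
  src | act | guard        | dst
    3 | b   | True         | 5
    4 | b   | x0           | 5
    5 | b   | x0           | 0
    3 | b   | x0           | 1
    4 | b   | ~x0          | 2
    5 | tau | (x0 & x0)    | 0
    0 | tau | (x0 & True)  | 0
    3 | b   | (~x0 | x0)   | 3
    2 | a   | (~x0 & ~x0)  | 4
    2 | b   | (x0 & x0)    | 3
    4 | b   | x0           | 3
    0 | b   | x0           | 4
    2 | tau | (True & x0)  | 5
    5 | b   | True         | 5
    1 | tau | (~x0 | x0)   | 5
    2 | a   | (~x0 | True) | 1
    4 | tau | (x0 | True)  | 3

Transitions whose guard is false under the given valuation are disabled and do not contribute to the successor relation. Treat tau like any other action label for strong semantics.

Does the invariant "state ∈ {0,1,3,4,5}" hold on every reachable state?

Inv-set: {0,1,3,4,5}
Reachable = {0,1,3,4,5}
  0: safe
  1: safe
  3: safe
  4: safe
  5: safe

Answer: INVARIANT HOLDS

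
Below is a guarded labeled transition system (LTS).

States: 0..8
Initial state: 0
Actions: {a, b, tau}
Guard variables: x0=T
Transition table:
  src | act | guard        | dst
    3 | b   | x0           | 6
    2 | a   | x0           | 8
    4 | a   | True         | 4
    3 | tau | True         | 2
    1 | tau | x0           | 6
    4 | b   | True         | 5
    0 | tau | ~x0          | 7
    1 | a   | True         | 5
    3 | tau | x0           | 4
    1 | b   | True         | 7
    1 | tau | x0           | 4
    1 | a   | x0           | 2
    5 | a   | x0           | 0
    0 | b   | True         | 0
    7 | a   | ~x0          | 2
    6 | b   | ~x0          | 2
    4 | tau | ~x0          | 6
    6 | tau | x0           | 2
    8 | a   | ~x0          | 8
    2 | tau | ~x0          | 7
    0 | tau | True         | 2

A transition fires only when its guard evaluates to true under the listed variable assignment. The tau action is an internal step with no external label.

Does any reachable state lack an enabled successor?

Reach set: {0,2,8}
  0: b→0  tau→2  [2 exit(s)]
  2: a→8  [1 exit(s)]
  8: ∅  [deadlock]
Path to 8: tau·a

Answer: DEADLOCK at state 8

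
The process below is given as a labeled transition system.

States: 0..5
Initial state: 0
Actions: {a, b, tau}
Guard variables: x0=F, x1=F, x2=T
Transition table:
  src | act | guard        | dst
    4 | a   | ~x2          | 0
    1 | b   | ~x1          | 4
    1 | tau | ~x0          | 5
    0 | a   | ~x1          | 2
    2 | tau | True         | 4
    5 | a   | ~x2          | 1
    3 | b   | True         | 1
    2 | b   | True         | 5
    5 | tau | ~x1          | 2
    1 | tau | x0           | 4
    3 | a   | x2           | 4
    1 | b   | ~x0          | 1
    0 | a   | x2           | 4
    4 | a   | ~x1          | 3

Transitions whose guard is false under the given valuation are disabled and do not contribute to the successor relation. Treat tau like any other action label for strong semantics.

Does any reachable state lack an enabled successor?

Answer: DEADLOCK-FREE

Working:
R = {0,1,2,3,4,5}
  0: a→2  a→4  [2 exit(s)]
  1: b→1  b→4  tau→5  [3 exit(s)]
  2: b→5  tau→4  [2 exit(s)]
  3: a→4  b→1  [2 exit(s)]
  4: a→3  [1 exit(s)]
  5: tau→2  [1 exit(s)]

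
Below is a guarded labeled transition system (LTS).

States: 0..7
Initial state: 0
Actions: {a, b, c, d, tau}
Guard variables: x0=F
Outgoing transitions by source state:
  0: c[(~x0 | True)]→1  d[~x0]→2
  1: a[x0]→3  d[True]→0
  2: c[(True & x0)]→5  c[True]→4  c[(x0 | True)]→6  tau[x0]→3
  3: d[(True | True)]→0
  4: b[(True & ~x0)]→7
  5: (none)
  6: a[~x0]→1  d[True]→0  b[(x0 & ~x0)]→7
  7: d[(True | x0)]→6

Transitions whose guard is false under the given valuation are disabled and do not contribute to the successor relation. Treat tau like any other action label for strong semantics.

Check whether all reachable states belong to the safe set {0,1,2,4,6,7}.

Answer: INVARIANT HOLDS

Working:
Allowed set {0,1,2,4,6,7}
Reach set: {0,1,2,4,6,7}
  0: safe
  1: safe
  2: safe
  4: safe
  6: safe
  7: safe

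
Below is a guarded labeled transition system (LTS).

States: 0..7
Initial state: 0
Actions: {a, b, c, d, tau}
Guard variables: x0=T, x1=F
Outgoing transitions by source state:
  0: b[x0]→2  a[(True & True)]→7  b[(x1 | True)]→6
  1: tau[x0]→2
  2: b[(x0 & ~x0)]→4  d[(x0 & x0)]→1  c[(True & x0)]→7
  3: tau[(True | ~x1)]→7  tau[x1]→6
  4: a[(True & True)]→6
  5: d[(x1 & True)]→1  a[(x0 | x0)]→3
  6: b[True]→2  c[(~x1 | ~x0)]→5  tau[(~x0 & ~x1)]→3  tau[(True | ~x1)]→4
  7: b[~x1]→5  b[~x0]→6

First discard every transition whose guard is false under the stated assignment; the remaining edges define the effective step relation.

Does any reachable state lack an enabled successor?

Reach set: {0,1,2,3,4,5,6,7}
  0: a→7  b→2  b→6  [3 out]
  1: tau→2  [1 out]
  2: c→7  d→1  [2 out]
  3: tau→7  [1 out]
  4: a→6  [1 out]
  5: a→3  [1 out]
  6: b→2  c→5  tau→4  [3 out]
  7: b→5  [1 out]

Answer: DEADLOCK-FREE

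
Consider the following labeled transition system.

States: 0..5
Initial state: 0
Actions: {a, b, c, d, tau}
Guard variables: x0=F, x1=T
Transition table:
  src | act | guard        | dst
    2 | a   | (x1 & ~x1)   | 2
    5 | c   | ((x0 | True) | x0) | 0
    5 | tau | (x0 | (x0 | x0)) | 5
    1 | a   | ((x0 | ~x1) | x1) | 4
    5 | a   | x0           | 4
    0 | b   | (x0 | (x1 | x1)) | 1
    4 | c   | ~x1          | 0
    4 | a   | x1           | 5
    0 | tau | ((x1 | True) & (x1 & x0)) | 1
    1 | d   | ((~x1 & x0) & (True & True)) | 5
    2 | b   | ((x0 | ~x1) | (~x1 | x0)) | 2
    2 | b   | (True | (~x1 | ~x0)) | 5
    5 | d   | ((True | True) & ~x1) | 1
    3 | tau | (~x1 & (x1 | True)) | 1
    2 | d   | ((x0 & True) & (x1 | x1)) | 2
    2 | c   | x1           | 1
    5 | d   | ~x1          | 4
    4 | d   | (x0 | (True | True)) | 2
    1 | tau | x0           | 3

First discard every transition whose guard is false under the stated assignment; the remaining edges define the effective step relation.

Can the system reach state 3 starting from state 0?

Answer: UNREACHABLE

Working:
Guard filter leaves 7 enabled edge(s).
L0 = {0}
L1 = {1}  cumulative {0,1}
L2 = {4}  cumulative {0,1,4}
L3 = {2,5}  cumulative {0,1,2,4,5}
R = {0,1,2,4,5}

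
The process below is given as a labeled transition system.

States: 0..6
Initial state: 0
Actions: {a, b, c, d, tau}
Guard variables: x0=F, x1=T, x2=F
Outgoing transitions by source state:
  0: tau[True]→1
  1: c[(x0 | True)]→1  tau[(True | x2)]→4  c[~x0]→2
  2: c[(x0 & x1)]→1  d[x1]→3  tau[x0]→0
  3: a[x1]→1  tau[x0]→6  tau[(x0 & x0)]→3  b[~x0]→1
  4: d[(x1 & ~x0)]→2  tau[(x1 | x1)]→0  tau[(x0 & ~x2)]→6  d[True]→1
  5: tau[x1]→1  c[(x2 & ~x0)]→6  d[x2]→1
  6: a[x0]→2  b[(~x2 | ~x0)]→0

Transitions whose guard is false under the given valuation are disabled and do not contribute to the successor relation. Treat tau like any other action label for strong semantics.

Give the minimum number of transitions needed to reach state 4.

Answer: 2

Working:
BFS to 4:
  L0 = {0}
  L1 = {1}
  L2 = {2,4}
first hit 4 at d=2 via tau·tau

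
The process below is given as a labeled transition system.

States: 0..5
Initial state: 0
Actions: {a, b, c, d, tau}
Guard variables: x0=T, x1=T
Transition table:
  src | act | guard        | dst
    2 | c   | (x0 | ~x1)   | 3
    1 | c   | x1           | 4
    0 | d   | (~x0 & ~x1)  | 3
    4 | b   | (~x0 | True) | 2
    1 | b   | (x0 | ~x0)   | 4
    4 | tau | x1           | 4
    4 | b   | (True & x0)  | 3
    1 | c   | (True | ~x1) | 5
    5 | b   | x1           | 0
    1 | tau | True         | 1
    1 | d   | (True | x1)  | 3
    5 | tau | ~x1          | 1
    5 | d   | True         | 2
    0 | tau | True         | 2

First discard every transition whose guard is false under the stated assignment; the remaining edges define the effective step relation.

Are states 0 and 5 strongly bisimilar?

Answer: NOT BISIMILAR

Analysis:
Bisimulation quotient by refinement:
  π0 = {{0,1,2,3,4,5}}
  π1 = {{0},{1},{2},{3},{4},{5}}
Fixed point at round 2; 6 class(es).
[0]={0}  [5]={5}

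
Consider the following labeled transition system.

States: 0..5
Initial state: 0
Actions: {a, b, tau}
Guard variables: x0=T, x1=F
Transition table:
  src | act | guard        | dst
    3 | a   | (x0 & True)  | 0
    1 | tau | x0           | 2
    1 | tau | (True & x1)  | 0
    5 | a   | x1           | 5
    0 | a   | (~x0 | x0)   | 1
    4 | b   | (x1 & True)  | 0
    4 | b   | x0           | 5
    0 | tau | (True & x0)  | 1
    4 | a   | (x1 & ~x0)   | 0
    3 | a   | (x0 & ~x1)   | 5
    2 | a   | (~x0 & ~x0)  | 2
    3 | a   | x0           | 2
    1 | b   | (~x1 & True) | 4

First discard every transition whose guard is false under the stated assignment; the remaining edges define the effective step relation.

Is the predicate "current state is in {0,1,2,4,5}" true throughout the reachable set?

Inv-set: {0,1,2,4,5}
R = {0,1,2,4,5}
  0: safe
  1: safe
  2: safe
  4: safe
  5: safe

Answer: INVARIANT HOLDS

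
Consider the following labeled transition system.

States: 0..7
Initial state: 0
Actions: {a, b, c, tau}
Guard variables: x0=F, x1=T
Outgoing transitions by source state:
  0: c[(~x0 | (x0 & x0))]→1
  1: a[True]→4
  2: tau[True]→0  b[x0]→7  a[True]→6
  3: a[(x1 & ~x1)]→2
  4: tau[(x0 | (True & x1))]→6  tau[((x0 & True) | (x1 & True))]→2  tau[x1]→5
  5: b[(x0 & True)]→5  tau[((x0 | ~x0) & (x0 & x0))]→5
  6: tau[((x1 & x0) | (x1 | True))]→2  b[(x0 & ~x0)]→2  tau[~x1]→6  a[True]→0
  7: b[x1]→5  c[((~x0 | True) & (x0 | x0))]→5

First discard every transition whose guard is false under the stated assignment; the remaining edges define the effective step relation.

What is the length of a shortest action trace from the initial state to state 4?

Answer: 2

Analysis:
Breadth-first toward 4:
  depth 0: {0}
  depth 1: {1}
  depth 2: {4}
depth(4)=2, e.g. c·a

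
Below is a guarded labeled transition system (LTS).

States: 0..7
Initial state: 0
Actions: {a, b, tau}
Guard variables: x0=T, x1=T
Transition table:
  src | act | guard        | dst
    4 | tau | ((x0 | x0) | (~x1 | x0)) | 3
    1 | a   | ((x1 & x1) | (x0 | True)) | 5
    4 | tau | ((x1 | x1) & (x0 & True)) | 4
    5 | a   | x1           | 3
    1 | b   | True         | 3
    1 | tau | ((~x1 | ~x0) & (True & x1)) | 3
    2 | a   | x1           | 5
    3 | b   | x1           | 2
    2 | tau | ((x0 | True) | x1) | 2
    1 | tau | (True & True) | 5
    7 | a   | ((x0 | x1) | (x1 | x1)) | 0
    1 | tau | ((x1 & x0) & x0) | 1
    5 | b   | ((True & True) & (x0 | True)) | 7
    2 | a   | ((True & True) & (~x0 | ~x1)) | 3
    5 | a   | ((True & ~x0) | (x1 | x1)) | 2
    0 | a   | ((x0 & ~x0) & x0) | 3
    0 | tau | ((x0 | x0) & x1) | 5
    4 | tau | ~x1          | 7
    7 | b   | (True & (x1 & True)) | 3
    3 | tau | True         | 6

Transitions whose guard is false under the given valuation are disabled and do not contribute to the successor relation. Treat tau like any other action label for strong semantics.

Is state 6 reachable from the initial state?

Answer: REACHABLE

Analysis:
16 transition(s) survive guard evaluation.
L0 = {0}
L1 = {5}  total {0,5}
L2 = {2,3,7}  total {0,2,3,5,7}
L3 = {6}  total {0,2,3,5,6,7}
R = {0,2,3,5,6,7}
witness 6: tau·a·tau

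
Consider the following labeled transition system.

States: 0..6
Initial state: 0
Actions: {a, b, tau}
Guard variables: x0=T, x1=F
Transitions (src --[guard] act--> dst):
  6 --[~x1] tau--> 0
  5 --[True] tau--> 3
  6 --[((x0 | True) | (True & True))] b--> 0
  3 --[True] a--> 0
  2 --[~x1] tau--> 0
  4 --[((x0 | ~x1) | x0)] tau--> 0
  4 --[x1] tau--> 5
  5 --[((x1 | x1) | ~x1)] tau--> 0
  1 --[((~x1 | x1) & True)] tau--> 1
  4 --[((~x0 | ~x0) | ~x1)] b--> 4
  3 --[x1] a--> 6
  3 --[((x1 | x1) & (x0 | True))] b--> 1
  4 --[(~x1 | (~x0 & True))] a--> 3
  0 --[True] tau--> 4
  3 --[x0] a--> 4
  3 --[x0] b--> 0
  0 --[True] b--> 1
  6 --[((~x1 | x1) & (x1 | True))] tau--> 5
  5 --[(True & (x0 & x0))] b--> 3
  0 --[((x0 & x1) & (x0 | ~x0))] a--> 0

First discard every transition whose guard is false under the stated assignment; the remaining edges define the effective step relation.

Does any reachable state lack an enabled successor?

Answer: DEADLOCK-FREE

Trace:
R = {0,1,3,4}
  0: b→1  tau→4  [2 out]
  1: tau→1  [1 out]
  3: a→0  a→4  b→0  [3 out]
  4: a→3  b→4  tau→0  [3 out]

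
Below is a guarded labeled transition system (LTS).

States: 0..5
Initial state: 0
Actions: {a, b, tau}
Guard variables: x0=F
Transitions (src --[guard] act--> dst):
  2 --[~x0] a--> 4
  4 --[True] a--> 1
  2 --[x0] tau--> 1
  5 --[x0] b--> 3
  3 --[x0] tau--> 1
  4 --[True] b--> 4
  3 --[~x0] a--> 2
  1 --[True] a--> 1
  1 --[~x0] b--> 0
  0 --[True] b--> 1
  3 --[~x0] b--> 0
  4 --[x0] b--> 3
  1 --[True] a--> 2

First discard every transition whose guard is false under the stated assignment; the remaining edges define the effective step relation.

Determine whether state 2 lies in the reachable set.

Guard filter leaves 9 enabled edge(s).
depth 0: {0}
depth 1: {1}  total {0,1}
depth 2: {2}  total {0,1,2}
depth 3: {4}  total {0,1,2,4}
Reachable = {0,1,2,4}
witness 2: b·a

Answer: REACHABLE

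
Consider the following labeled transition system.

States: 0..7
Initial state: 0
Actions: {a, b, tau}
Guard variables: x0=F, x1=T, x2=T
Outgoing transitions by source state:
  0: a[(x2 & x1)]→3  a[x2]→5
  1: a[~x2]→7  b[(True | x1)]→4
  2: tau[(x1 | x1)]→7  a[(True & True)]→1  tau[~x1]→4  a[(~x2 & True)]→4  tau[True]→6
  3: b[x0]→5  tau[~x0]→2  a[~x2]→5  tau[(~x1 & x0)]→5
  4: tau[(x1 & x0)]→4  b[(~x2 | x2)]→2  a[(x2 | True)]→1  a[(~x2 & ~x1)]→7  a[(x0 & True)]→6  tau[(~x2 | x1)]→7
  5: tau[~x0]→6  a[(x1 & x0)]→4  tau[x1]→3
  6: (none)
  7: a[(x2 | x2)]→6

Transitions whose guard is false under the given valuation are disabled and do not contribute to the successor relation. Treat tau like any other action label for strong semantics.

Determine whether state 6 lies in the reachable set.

Answer: REACHABLE

Working:
13 transition(s) survive guard evaluation.
Layer 0: {0}
Layer 1: {3,5}  total {0,3,5}
Layer 2: {2,6}  total {0,2,3,5,6}
Layer 3: {1,7}  total {0,1,2,3,5,6,7}
Layer 4: {4}  total {0,1,2,3,4,5,6,7}
Reach set: {0,1,2,3,4,5,6,7}
trace reaching 6: a·tau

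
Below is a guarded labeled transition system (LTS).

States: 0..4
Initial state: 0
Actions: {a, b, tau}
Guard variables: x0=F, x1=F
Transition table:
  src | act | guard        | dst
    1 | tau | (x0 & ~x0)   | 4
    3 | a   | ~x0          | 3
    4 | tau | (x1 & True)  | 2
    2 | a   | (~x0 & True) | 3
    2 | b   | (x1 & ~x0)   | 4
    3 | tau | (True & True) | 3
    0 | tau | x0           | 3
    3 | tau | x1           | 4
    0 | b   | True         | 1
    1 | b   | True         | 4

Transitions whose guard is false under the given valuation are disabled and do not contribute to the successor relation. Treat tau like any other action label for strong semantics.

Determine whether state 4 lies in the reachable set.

Answer: REACHABLE

Trace:
After dropping false guards: 5 live edges.
L0 = {0}
L1 = {1}  total {0,1}
L2 = {4}  total {0,1,4}
R = {0,1,4}
Path to 4: b·b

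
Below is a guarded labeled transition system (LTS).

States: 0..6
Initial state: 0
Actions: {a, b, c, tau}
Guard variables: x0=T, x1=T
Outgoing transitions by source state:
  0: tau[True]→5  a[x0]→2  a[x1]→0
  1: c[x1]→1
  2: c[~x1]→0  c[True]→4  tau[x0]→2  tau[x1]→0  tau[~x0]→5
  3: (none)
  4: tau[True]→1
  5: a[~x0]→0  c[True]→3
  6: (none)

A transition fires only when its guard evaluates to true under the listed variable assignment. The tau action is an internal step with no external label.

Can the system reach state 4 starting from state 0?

Answer: REACHABLE

Trace:
Guard filter leaves 9 enabled edge(s).
Layer 0: {0}
Layer 1: {2,5}  total {0,2,5}
Layer 2: {3,4}  total {0,2,3,4,5}
Layer 3: {1}  total {0,1,2,3,4,5}
R = {0,1,2,3,4,5}
witness 4: a·c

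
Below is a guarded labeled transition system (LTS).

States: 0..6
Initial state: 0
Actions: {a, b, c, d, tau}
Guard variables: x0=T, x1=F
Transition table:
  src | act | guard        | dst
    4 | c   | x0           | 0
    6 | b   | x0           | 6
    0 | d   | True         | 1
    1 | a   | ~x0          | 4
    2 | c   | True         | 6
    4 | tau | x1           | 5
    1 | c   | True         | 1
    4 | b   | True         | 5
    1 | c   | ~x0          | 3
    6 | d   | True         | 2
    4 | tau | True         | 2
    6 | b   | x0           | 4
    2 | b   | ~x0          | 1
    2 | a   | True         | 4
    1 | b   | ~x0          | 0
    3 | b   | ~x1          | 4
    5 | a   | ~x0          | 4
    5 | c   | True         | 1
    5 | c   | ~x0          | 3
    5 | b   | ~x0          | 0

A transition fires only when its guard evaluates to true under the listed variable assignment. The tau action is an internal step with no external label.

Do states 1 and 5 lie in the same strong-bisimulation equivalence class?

Compute ~ classes (split until stable):
  π0 = {{0,1,2,3,4,5,6}}
  π1 = {{0},{1,5},{2},{3},{4},{6}}
6 equivalence class(es) (converged in 2)
1∈{1,5}, 5∈{1,5}

Answer: BISIMILAR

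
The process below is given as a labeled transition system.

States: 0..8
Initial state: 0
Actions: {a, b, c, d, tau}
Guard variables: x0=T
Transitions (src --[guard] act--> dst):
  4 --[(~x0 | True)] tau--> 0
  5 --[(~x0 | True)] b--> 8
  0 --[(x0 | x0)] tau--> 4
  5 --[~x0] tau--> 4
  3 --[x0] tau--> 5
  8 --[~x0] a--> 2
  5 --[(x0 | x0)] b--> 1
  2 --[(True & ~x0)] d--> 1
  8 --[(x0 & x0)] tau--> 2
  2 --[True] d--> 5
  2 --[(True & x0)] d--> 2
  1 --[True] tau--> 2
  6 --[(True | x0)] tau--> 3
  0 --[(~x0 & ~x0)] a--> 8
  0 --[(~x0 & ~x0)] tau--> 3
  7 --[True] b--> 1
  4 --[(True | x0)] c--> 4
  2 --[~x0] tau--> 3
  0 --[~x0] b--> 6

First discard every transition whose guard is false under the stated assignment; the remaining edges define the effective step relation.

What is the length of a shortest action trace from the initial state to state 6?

Answer: UNREACHABLE

Working:
Layered search for 6:
  depth 0: {0}
  depth 1: {4}
6 never appears.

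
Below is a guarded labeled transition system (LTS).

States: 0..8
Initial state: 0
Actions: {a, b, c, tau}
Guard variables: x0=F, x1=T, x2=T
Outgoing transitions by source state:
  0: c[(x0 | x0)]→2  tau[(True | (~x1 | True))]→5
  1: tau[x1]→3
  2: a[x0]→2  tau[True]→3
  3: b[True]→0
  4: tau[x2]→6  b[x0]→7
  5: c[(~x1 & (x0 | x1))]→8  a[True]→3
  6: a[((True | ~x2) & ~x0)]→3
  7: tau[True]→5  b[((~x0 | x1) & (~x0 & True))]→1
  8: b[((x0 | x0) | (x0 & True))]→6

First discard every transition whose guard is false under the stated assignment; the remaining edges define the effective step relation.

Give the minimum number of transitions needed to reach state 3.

Answer: 2

Analysis:
Breadth-first toward 3:
  depth 0: {0}
  depth 1: {5}
  depth 2: {3}
3 enters at depth 2; path tau·a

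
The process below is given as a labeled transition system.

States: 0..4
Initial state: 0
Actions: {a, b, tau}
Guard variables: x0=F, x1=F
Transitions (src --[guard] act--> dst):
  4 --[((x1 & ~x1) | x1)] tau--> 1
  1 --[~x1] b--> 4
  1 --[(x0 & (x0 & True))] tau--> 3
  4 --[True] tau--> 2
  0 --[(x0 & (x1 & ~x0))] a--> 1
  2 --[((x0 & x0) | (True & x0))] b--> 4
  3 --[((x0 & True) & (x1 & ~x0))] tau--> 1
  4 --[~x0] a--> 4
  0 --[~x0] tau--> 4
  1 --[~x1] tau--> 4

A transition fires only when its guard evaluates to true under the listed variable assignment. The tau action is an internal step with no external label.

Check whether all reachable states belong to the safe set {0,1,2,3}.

Allowed set {0,1,2,3}
Reach set: {0,2,4}
  0: ✓
  2: ✓
  4: outside
reach 4 via tau — violates

Answer: INVARIANT VIOLATED at state 4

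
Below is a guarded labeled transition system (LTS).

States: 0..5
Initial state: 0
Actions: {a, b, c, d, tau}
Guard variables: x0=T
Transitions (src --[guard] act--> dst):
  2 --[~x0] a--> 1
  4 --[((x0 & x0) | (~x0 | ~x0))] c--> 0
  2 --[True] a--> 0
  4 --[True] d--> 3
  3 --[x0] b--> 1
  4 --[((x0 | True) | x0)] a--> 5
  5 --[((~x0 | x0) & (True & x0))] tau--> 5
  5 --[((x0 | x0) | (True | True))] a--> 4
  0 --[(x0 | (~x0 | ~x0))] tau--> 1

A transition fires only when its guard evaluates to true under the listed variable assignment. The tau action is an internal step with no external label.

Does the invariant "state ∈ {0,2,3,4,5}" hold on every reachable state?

Answer: INVARIANT VIOLATED at state 1

Analysis:
Inv-set: {0,2,3,4,5}
Reachable = {0,1}
  0: safe
  1: ✗ unsafe
witness against invariant: tau → 1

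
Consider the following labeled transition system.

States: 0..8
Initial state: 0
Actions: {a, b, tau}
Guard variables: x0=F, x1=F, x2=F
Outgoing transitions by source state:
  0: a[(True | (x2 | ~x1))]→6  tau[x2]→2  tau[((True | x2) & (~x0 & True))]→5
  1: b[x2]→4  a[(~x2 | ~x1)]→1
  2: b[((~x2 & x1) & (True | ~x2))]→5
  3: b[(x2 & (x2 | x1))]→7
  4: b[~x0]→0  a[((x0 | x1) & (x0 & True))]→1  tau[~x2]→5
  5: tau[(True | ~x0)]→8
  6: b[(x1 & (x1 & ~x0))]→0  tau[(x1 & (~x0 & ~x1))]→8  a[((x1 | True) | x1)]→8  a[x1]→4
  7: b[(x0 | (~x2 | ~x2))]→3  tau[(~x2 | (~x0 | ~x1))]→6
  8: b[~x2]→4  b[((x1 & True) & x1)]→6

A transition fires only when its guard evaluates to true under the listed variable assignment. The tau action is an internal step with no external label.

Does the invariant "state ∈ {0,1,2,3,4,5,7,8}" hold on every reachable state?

Answer: INVARIANT VIOLATED at state 6

Working:
Safe = {0,1,2,3,4,5,7,8}
Reachable = {0,4,5,6,8}
  0: ✓
  4: ✓
  5: ✓
  6: outside
  8: ✓
counterexample path to 6: a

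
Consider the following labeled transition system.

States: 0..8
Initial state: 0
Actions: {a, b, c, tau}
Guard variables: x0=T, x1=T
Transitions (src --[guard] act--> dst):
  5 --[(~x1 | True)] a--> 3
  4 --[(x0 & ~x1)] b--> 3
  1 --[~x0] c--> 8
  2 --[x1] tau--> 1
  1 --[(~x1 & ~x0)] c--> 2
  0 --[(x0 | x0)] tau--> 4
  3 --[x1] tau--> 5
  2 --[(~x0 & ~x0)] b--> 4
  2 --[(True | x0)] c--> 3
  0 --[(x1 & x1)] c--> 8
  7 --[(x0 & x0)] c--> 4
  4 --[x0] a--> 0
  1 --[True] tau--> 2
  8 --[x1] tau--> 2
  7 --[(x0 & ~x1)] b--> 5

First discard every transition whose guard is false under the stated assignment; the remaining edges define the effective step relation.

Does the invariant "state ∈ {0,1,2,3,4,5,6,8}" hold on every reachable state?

Answer: INVARIANT HOLDS

Trace:
Inv-set: {0,1,2,3,4,5,6,8}
Reachable = {0,1,2,3,4,5,8}
  0: ok
  1: ok
  2: ok
  3: ok
  4: ok
  5: ok
  8: ok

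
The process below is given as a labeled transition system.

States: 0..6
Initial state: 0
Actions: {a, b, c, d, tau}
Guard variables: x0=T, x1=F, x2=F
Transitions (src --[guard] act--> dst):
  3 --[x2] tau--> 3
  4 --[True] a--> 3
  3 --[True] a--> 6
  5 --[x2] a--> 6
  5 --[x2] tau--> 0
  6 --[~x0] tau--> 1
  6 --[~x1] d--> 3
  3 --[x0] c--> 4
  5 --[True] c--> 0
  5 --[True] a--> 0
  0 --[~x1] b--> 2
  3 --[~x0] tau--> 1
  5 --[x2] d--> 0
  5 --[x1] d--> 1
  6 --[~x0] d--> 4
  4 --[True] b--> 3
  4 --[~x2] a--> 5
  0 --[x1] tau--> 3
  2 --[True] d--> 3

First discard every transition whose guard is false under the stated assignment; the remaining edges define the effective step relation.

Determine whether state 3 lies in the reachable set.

Answer: REACHABLE

Analysis:
10 transition(s) survive guard evaluation.
depth 0: {0}
depth 1: {2}  total {0,2}
depth 2: {3}  total {0,2,3}
depth 3: {4,6}  total {0,2,3,4,6}
depth 4: {5}  total {0,2,3,4,5,6}
Reachable = {0,2,3,4,5,6}
trace reaching 3: b·d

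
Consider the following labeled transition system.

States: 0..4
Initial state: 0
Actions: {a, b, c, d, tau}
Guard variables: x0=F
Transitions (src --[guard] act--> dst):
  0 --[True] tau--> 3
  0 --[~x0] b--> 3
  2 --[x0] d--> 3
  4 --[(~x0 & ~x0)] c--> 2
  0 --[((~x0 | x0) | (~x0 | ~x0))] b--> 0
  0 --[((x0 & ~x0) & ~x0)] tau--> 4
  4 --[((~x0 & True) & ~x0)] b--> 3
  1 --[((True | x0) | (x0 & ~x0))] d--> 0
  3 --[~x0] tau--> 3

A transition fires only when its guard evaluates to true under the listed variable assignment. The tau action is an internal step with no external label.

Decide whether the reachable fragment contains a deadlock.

R = {0,3}
  0: b→0  b→3  tau→3  [3 out]
  3: tau→3  [1 out]

Answer: DEADLOCK-FREE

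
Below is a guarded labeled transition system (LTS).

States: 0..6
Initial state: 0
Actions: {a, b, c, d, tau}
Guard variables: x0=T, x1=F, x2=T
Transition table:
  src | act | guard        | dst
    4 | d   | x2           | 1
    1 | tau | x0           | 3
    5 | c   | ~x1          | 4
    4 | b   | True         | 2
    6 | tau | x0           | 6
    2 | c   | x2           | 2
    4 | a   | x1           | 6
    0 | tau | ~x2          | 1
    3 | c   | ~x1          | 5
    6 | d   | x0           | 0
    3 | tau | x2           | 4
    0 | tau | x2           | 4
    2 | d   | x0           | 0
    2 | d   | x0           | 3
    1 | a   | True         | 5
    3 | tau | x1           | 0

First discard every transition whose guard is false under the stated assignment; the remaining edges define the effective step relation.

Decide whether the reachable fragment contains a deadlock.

Reach set: {0,1,2,3,4,5}
  0: tau→4  [deg 1]
  1: a→5  tau→3  [deg 2]
  2: c→2  d→0  d→3  [deg 3]
  3: c→5  tau→4  [deg 2]
  4: b→2  d→1  [deg 2]
  5: c→4  [deg 1]

Answer: DEADLOCK-FREE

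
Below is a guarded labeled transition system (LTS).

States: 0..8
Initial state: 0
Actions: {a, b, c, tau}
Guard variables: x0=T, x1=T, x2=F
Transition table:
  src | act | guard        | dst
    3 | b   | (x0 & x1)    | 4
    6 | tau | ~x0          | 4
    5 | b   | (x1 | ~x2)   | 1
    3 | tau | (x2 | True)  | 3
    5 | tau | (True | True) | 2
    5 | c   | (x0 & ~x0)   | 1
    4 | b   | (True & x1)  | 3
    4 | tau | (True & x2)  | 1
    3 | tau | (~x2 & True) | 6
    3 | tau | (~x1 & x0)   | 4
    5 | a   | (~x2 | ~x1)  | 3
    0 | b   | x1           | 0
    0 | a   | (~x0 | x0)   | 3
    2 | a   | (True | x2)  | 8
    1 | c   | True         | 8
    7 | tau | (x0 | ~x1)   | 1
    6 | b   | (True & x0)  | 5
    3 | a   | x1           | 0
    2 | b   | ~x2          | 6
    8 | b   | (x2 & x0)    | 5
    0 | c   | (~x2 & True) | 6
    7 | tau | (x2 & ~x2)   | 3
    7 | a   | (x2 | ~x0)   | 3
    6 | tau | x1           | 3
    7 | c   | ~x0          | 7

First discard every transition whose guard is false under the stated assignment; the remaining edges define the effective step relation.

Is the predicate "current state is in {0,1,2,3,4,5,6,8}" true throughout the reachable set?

Answer: INVARIANT HOLDS

Analysis:
Inv-set: {0,1,2,3,4,5,6,8}
Reachable = {0,1,2,3,4,5,6,8}
  0: ✓
  1: ✓
  2: ✓
  3: ✓
  4: ✓
  5: ✓
  6: ✓
  8: ✓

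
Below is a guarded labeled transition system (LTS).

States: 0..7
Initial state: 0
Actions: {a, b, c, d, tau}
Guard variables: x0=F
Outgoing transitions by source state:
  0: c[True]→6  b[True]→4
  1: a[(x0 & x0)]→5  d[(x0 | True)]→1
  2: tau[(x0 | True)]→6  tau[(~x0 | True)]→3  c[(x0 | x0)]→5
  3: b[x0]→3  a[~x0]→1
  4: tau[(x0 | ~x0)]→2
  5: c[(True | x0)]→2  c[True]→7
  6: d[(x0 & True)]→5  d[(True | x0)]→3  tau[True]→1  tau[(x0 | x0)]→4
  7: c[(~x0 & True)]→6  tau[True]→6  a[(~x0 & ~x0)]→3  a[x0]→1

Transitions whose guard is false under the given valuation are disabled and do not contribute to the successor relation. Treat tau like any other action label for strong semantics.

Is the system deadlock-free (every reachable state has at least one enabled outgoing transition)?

Answer: DEADLOCK-FREE

Analysis:
R = {0,1,2,3,4,6}
  0: b→4  c→6  [2 exit(s)]
  1: d→1  [1 exit(s)]
  2: tau→3  tau→6  [2 exit(s)]
  3: a→1  [1 exit(s)]
  4: tau→2  [1 exit(s)]
  6: d→3  tau→1  [2 exit(s)]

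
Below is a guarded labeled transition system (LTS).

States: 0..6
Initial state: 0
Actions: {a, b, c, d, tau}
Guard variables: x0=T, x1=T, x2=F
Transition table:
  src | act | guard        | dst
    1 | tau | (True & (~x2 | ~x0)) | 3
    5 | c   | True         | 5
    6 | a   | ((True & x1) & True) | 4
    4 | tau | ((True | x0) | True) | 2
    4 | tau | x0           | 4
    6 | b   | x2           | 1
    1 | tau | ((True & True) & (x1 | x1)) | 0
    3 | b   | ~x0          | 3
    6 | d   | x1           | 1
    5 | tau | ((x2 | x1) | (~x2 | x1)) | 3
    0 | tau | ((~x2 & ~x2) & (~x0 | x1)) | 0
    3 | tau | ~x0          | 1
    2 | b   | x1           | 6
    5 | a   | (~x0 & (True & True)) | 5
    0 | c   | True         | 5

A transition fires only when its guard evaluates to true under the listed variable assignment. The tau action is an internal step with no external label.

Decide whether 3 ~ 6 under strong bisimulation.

Answer: NOT BISIMILAR

Analysis:
Refine partition for ~:
  round 0: {{0,1,2,3,4,5,6}}
  round 1: {{0,5},{1,4},{2},{3},{6}}
  round 2: {{0},{1},{2},{3},{4},{5},{6}}
stable after 3 split(s): 7 block(s)
3∈{3}, 6∈{6}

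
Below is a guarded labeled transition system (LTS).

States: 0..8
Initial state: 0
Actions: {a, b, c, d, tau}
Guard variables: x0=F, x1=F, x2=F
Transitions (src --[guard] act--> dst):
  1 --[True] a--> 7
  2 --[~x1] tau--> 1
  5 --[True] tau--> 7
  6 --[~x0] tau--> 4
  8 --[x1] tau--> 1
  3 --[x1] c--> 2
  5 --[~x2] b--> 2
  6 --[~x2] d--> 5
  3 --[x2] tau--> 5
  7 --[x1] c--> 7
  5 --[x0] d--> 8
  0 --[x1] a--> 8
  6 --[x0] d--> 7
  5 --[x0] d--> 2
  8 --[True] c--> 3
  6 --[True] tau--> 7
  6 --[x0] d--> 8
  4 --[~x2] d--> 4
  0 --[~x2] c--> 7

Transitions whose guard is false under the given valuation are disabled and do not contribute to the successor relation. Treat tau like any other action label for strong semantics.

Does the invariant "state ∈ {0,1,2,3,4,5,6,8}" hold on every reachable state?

Inv-set: {0,1,2,3,4,5,6,8}
R = {0,7}
  0: safe
  7: outside
witness against invariant: c → 7

Answer: INVARIANT VIOLATED at state 7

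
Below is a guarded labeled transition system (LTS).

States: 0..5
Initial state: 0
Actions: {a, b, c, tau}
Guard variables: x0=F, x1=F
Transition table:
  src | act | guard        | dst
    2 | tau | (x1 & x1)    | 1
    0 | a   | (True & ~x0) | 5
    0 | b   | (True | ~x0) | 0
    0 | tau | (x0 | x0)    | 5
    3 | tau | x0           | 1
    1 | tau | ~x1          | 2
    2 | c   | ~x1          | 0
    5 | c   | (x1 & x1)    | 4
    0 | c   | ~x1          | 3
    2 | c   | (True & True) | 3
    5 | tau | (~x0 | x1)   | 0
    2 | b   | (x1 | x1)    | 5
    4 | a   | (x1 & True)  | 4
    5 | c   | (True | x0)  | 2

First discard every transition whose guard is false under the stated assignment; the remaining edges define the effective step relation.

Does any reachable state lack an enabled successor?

Answer: DEADLOCK at state 3

Working:
Reachable = {0,2,3,5}
  0: a→5  b→0  c→3  [deg 3]
  2: c→0  c→3  [deg 2]
  3: ∅  [deadlock]
  5: c→2  tau→0  [deg 2]
Path to 3: c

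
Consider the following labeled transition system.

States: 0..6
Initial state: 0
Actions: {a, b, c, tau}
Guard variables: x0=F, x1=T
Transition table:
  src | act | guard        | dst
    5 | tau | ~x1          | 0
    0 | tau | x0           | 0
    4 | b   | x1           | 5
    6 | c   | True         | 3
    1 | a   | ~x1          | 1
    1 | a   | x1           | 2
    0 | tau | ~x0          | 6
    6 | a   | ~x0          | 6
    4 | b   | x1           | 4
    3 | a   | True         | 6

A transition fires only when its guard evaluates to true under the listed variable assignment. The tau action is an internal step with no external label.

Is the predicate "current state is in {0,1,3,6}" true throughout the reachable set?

Allowed set {0,1,3,6}
Reachable = {0,3,6}
  0: safe
  3: safe
  6: safe

Answer: INVARIANT HOLDS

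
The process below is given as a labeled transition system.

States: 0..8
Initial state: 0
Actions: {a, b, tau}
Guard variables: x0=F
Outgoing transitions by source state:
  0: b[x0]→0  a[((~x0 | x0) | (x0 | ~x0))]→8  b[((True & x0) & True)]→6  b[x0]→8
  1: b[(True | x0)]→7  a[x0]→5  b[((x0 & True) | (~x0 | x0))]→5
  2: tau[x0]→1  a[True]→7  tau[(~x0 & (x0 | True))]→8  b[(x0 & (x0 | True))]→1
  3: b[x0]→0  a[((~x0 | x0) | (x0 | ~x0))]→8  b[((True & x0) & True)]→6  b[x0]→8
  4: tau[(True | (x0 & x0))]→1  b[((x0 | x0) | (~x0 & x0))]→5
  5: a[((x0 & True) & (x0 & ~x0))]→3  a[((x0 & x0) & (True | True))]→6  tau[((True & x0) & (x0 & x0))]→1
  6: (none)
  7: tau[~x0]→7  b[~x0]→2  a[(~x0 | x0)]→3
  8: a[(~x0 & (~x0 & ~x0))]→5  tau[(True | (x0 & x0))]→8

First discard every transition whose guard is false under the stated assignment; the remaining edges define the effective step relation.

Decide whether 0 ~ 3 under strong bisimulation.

Compute ~ classes (split until stable):
  round 0: {{0,1,2,3,4,5,6,7,8}}
  round 1: {{0,3},{1},{2,8},{4},{5,6},{7}}
  round 2: {{0,3},{1},{2},{4},{5,6},{7},{8}}
Fixed point at round 3; 7 class(es).
[0]={0,3}  [3]={0,3}

Answer: BISIMILAR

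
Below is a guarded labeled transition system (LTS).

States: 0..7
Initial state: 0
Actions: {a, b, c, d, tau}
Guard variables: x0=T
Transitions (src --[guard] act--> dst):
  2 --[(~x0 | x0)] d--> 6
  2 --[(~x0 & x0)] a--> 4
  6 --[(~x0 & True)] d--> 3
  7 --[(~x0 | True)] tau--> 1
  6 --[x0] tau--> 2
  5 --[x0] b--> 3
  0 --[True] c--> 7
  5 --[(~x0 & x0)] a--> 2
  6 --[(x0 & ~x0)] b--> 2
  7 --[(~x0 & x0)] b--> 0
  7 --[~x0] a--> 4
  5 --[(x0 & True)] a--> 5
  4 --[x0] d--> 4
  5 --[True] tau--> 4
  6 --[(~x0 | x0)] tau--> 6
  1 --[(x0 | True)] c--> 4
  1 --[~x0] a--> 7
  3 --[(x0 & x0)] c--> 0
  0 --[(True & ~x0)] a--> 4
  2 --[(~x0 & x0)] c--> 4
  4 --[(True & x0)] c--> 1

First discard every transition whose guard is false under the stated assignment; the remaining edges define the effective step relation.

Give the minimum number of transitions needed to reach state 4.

Breadth-first toward 4:
  depth 0: {0}
  depth 1: {7}
  depth 2: {1}
  depth 3: {4}
4 enters at depth 3; path c·tau·c

Answer: 3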